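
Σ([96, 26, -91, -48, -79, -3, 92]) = -7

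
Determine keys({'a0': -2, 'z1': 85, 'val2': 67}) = ['a0', 'z1', 'val2']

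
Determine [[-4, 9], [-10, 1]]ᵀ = [[-4, -10], [9, 1]]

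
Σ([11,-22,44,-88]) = 11 + -22 + 44 + -88
= -55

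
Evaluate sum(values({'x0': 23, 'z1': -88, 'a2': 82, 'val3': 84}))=23 + (-88) + 82 + 84
= 101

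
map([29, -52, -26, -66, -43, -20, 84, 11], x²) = (29)²=841, (-52)²=2704, (-26)²=676, (-66)²=4356, (-43)²=1849, (-20)²=400, (84)²=7056, (11)²=121
= [841, 2704, 676, 4356, 1849, 400, 7056, 121]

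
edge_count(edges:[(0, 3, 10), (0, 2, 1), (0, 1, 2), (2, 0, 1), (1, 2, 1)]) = 5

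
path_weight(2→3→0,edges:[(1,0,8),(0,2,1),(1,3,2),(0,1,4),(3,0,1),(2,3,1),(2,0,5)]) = w(2→3)=1 + w(3→0)=1
= 2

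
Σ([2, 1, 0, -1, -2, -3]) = -3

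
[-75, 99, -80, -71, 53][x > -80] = [-75, 99, -71, 53]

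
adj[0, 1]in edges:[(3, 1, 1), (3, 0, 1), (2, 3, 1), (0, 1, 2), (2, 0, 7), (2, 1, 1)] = 2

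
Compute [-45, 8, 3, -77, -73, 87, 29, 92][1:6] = [8, 3, -77, -73, 87]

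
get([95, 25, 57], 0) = 95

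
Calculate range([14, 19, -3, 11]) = 22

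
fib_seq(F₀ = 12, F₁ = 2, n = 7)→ [12, 2, 14, 16, 30, 46, 76]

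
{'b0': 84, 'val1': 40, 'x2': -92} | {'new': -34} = {'b0': 84, 'val1': 40, 'x2': -92, 'new': -34}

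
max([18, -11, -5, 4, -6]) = 18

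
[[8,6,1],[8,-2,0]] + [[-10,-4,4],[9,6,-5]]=[[-2, 2, 5], [17, 4, -5]]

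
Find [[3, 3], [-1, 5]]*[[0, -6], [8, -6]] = [[24, -36], [40, -24]]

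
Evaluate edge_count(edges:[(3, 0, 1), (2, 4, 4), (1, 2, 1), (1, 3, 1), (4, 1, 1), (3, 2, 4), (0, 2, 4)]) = 7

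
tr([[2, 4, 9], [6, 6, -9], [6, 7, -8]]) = diagonal: 2 + 6 + (-8)
= 0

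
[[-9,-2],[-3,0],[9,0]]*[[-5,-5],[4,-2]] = [[37, 49], [15, 15], [-45, -45]]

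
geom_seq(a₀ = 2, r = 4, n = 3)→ [2, 8, 32]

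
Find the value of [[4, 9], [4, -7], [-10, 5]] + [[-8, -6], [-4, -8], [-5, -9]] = [[-4, 3], [0, -15], [-15, -4]]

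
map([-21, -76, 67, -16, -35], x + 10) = -21+10=-11, -76+10=-66, 67+10=77, -16+10=-6, -35+10=-25
= [-11, -66, 77, -6, -25]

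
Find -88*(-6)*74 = 39072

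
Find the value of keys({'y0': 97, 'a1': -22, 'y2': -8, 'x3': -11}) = ['y0', 'a1', 'y2', 'x3']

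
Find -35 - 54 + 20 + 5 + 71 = 7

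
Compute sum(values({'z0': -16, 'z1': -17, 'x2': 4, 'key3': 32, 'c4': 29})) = (-16) + (-17) + 4 + 32 + 29
= 32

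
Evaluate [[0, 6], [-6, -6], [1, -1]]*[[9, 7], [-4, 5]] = C[0][0] = (0)*(9) + (6)*(-4) = -24
C[0][1] = (0)*(7) + (6)*(5) = 30
C[1][0] = (-6)*(9) + (-6)*(-4) = -30
C[1][1] = (-6)*(7) + (-6)*(5) = -72
C[2][0] = (1)*(9) + (-1)*(-4) = 13
C[2][1] = (1)*(7) + (-1)*(5) = 2
= [[-24, 30], [-30, -72], [13, 2]]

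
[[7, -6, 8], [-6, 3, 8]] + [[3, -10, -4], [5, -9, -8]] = [[10, -16, 4], [-1, -6, 0]]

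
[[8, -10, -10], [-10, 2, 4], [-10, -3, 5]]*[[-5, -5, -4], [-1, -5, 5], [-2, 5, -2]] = [[-10, -40, -62], [40, 60, 42], [43, 90, 15]]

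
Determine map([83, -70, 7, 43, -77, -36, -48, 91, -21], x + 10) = 83+10=93, -70+10=-60, 7+10=17, 43+10=53, -77+10=-67, -36+10=-26, -48+10=-38, 91+10=101, -21+10=-11
= [93, -60, 17, 53, -67, -26, -38, 101, -11]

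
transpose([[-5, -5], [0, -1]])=[[-5, 0], [-5, -1]]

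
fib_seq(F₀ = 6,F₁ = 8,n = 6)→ [6, 8, 14, 22, 36, 58]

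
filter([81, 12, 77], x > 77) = [81]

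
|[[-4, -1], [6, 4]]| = (-4)*(4) - (-1)*(6)
= -10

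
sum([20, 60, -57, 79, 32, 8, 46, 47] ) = 235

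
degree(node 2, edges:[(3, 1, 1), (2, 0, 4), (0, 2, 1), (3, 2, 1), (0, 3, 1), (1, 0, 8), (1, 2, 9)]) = 4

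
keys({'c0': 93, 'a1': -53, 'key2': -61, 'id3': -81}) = ['c0', 'a1', 'key2', 'id3']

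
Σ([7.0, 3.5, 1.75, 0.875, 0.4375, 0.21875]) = 7.0 + 3.5 + 1.75 + 0.875 + 0.4375 + 0.21875
= 13.78125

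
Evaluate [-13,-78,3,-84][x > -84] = [-13, -78, 3]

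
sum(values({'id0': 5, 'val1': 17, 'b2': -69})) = 5 + 17 + (-69)
= -47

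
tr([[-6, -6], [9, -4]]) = -10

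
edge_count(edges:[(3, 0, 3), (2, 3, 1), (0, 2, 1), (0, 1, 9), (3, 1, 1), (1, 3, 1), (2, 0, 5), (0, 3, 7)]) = 8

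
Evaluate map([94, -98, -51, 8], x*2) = [188, -196, -102, 16]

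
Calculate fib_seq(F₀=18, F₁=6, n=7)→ [18, 6, 24, 30, 54, 84, 138]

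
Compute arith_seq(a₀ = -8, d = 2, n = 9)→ [-8, -6, -4, -2, 0, 2, 4, 6, 8]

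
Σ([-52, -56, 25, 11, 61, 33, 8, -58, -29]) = -57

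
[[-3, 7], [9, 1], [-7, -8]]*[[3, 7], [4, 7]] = C[0][0] = (-3)*(3) + (7)*(4) = 19
C[0][1] = (-3)*(7) + (7)*(7) = 28
C[1][0] = (9)*(3) + (1)*(4) = 31
C[1][1] = (9)*(7) + (1)*(7) = 70
C[2][0] = (-7)*(3) + (-8)*(4) = -53
C[2][1] = (-7)*(7) + (-8)*(7) = -105
= [[19, 28], [31, 70], [-53, -105]]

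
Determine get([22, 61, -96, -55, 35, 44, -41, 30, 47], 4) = 35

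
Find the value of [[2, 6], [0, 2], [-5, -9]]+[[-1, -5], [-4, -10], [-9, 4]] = [[1, 1], [-4, -8], [-14, -5]]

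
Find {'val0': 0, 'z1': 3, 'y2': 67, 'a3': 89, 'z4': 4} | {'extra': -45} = {'val0': 0, 'z1': 3, 'y2': 67, 'a3': 89, 'z4': 4, 'extra': -45}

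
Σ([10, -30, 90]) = 10 + -30 + 90
= 70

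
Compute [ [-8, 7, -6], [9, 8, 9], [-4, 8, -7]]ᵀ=[[-8, 9, -4], [7, 8, 8], [-6, 9, -7]]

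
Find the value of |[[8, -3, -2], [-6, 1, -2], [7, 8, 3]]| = 250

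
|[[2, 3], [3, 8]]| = 7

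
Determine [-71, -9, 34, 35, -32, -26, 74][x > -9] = keep x where x > -9: -71✗, -9✗, 34✓, 35✓, -32✗, -26✗, 74✓
= [34, 35, 74]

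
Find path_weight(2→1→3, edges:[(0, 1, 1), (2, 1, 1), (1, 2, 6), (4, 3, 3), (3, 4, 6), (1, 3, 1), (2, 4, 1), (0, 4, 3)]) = w(2→1)=1 + w(1→3)=1
= 2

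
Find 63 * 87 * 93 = 509733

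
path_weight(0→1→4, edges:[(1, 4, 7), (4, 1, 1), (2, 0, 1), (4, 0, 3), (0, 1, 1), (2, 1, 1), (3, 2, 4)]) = w(0→1)=1 + w(1→4)=7
= 8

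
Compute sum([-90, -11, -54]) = -155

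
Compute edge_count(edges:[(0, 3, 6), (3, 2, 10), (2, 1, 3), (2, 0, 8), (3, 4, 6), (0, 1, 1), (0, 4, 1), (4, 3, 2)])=8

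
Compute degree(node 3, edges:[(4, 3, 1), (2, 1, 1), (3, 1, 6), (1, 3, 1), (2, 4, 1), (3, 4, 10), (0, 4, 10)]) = incident: (4,3), (3,1), (1,3), (3,4)
= 4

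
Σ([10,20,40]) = 10 + 20 + 40
= 70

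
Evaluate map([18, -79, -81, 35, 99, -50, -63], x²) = [324, 6241, 6561, 1225, 9801, 2500, 3969]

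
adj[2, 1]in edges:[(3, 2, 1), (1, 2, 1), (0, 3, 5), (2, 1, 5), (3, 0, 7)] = 5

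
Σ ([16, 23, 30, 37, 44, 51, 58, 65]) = 16 + 23 + 30 + 37 + 44 + 51 + 58 + 65
= 324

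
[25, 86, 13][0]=25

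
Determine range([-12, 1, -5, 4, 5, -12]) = 17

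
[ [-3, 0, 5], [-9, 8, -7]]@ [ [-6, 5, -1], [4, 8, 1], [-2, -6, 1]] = [[8, -45, 8], [100, 61, 10]]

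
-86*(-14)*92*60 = 6646080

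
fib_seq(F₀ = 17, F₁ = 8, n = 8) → [17, 8, 25, 33, 58, 91, 149, 240]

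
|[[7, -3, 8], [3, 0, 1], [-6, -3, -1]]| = -42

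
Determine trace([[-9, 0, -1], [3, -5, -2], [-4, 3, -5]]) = -19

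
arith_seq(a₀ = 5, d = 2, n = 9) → a_0 = 5 + 0*2 = 5
a_1 = 5 + 1*2 = 7
a_2 = 5 + 2*2 = 9
...
= [5, 7, 9, 11, 13, 15, 17, 19, 21]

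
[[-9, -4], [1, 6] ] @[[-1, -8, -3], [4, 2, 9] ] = C[0][0] = (-9)*(-1) + (-4)*(4) = -7
C[0][1] = (-9)*(-8) + (-4)*(2) = 64
C[0][2] = (-9)*(-3) + (-4)*(9) = -9
C[1][0] = (1)*(-1) + (6)*(4) = 23
C[1][1] = (1)*(-8) + (6)*(2) = 4
C[1][2] = (1)*(-3) + (6)*(9) = 51
= [[-7, 64, -9], [23, 4, 51]]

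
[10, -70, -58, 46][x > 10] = keep x where x > 10: 10✗, -70✗, -58✗, 46✓
= [46]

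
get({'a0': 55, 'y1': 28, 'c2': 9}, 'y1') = 28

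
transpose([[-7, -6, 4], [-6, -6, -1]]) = [[-7, -6], [-6, -6], [4, -1]]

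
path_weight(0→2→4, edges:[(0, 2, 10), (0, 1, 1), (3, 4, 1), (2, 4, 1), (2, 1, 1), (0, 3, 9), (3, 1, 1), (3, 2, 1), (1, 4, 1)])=w(0→2)=10 + w(2→4)=1
= 11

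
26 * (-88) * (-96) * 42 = 9225216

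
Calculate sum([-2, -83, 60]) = -25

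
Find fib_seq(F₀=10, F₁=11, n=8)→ [10, 11, 21, 32, 53, 85, 138, 223]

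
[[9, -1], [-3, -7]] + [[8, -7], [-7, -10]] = [[17, -8], [-10, -17]]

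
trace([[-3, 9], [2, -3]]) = -6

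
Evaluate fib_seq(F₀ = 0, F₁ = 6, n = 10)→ F_2 = F_1 + F_0 = 6
F_3 = F_2 + F_1 = 12
F_4 = F_3 + F_2 = 18
...
= [0, 6, 6, 12, 18, 30, 48, 78, 126, 204]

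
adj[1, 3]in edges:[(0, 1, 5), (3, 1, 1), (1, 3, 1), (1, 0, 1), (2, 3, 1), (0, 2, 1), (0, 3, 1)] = 1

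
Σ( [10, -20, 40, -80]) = 10 + -20 + 40 + -80
= -50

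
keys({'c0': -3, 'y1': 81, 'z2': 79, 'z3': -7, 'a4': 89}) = ['c0', 'y1', 'z2', 'z3', 'a4']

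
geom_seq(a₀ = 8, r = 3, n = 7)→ [8, 24, 72, 216, 648, 1944, 5832]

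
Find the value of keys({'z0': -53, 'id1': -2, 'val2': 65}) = ['z0', 'id1', 'val2']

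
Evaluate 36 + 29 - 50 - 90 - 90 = -165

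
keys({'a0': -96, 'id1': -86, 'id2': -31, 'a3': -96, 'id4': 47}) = ['a0', 'id1', 'id2', 'a3', 'id4']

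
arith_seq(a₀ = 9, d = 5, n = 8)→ [9, 14, 19, 24, 29, 34, 39, 44]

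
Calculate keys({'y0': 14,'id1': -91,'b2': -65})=['y0', 'id1', 'b2']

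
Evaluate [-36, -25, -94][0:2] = [-36, -25]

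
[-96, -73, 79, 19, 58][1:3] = [-73, 79]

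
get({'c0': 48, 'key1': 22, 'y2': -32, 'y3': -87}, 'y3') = -87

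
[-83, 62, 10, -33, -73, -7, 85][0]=-83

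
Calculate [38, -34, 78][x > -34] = [38, 78]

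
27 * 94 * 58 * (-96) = -14131584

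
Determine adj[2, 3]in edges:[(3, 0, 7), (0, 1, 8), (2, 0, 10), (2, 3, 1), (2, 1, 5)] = 1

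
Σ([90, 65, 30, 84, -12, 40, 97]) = 394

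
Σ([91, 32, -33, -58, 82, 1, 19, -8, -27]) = 99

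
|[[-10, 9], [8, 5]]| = -122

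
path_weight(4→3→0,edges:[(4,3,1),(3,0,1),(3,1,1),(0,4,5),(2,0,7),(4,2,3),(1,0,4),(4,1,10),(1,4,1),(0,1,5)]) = 2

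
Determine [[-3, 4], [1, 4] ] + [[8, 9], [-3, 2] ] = [[5, 13], [-2, 6]]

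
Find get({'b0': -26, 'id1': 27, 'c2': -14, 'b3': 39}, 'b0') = -26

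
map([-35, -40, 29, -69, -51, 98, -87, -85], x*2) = -35*2=-70, -40*2=-80, 29*2=58, -69*2=-138, -51*2=-102, 98*2=196, -87*2=-174, -85*2=-170
= [-70, -80, 58, -138, -102, 196, -174, -170]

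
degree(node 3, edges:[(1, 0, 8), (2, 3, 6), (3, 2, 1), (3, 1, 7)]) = 3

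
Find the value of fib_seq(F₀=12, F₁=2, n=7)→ F_2 = F_1 + F_0 = 14
F_3 = F_2 + F_1 = 16
F_4 = F_3 + F_2 = 30
...
= [12, 2, 14, 16, 30, 46, 76]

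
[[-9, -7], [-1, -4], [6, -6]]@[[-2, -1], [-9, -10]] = [[81, 79], [38, 41], [42, 54]]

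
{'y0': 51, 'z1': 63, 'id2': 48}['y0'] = 51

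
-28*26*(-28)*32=652288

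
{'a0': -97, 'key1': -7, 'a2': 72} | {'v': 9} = {'a0': -97, 'key1': -7, 'a2': 72, 'v': 9}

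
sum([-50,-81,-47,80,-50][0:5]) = -148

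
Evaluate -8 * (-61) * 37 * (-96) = -1733376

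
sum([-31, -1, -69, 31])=(-31) + (-1) + (-69) + 31
= -70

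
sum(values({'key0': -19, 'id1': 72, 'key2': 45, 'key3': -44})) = (-19) + 72 + 45 + (-44)
= 54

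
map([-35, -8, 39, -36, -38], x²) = (-35)²=1225, (-8)²=64, (39)²=1521, (-36)²=1296, (-38)²=1444
= [1225, 64, 1521, 1296, 1444]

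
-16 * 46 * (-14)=10304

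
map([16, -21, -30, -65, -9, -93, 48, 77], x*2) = 16*2=32, -21*2=-42, -30*2=-60, -65*2=-130, -9*2=-18, -93*2=-186, 48*2=96, 77*2=154
= [32, -42, -60, -130, -18, -186, 96, 154]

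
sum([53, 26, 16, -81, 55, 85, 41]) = 195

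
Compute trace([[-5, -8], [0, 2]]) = -3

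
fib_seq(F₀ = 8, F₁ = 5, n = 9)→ [8, 5, 13, 18, 31, 49, 80, 129, 209]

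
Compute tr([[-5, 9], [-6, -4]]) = -9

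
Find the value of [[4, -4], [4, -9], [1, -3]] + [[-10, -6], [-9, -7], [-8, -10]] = [[-6, -10], [-5, -16], [-7, -13]]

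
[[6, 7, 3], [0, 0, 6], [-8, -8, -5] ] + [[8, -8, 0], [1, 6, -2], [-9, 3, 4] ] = [[14, -1, 3], [1, 6, 4], [-17, -5, -1]]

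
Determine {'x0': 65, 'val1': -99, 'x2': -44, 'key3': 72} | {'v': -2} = {'x0': 65, 'val1': -99, 'x2': -44, 'key3': 72, 'v': -2}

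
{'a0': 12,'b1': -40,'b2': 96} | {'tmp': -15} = {'a0': 12, 'b1': -40, 'b2': 96, 'tmp': -15}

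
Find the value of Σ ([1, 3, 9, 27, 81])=121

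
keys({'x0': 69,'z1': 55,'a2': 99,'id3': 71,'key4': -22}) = ['x0', 'z1', 'a2', 'id3', 'key4']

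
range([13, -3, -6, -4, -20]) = 33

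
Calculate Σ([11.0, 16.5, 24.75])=11.0 + 16.5 + 24.75
= 52.25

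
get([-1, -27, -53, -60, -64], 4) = -64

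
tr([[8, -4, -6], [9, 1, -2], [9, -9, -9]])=0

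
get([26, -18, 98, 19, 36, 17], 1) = -18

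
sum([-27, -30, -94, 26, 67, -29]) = (-27) + (-30) + (-94) + 26 + 67 + (-29)
= -87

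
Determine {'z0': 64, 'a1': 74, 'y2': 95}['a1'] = 74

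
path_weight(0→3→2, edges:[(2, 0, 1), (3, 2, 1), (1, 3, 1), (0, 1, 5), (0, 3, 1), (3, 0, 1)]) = w(0→3)=1 + w(3→2)=1
= 2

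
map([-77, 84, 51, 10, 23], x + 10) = -77+10=-67, 84+10=94, 51+10=61, 10+10=20, 23+10=33
= [-67, 94, 61, 20, 33]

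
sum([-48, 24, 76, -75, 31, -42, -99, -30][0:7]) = -133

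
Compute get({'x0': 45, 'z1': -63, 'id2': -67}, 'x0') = 45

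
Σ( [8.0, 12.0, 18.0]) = 38.0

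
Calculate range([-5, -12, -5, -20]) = 15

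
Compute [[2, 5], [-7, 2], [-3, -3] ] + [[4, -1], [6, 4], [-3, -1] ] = [[6, 4], [-1, 6], [-6, -4]]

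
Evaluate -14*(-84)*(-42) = -49392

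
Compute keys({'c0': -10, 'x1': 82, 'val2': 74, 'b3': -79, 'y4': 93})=['c0', 'x1', 'val2', 'b3', 'y4']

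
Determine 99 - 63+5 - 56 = -15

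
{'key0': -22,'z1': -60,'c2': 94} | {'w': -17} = {'key0': -22, 'z1': -60, 'c2': 94, 'w': -17}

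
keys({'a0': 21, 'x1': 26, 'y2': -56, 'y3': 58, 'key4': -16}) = ['a0', 'x1', 'y2', 'y3', 'key4']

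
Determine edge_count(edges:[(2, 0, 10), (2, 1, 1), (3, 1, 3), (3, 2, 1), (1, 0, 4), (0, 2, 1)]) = 6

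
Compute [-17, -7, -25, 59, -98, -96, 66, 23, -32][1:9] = [-7, -25, 59, -98, -96, 66, 23, -32]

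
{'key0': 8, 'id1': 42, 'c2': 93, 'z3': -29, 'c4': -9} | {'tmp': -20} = {'key0': 8, 'id1': 42, 'c2': 93, 'z3': -29, 'c4': -9, 'tmp': -20}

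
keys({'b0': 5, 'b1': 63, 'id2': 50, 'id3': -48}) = ['b0', 'b1', 'id2', 'id3']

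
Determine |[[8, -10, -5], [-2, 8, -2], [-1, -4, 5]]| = 56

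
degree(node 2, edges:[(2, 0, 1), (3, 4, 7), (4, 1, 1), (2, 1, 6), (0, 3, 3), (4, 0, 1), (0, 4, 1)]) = incident: (2,0), (2,1)
= 2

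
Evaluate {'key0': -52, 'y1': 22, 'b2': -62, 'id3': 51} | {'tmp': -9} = {'key0': -52, 'y1': 22, 'b2': -62, 'id3': 51, 'tmp': -9}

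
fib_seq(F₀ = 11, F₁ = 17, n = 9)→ F_2 = F_1 + F_0 = 28
F_3 = F_2 + F_1 = 45
F_4 = F_3 + F_2 = 73
...
= [11, 17, 28, 45, 73, 118, 191, 309, 500]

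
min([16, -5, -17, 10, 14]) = -17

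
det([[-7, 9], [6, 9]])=(-7)*(9) - (9)*(6)
= -117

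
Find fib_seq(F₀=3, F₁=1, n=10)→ F_2 = F_1 + F_0 = 4
F_3 = F_2 + F_1 = 5
F_4 = F_3 + F_2 = 9
...
= [3, 1, 4, 5, 9, 14, 23, 37, 60, 97]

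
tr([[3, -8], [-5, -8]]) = diagonal: 3 + (-8)
= -5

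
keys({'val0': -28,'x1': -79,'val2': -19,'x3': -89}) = ['val0', 'x1', 'val2', 'x3']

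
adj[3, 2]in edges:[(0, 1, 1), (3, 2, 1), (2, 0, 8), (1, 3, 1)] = 1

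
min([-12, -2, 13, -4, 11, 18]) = -12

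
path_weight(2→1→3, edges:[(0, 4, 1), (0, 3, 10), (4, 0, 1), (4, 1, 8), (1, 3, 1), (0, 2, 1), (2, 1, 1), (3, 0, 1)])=2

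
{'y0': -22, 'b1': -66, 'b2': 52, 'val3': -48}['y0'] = -22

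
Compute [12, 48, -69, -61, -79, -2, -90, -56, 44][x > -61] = keep x where x > -61: 12✓, 48✓, -69✗, -61✗, -79✗, -2✓, -90✗, -56✓, 44✓
= [12, 48, -2, -56, 44]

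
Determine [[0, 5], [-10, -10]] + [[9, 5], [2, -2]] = [[9, 10], [-8, -12]]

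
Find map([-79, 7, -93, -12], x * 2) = [-158, 14, -186, -24]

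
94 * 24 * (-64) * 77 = -11117568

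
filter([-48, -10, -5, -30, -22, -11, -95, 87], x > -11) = keep x where x > -11: -48✗, -10✓, -5✓, -30✗, -22✗, -11✗, -95✗, 87✓
= [-10, -5, 87]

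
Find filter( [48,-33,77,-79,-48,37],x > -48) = keep x where x > -48: 48✓, -33✓, 77✓, -79✗, -48✗, 37✓
= [48, -33, 77, 37]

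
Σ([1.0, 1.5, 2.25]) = 4.75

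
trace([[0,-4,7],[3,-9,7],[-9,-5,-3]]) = -12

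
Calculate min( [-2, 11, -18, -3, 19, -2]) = -18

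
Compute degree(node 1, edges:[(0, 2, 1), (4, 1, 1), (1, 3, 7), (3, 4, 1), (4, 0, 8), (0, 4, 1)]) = incident: (4,1), (1,3)
= 2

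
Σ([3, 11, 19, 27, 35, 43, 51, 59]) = 248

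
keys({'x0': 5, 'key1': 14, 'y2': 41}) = ['x0', 'key1', 'y2']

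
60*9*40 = 21600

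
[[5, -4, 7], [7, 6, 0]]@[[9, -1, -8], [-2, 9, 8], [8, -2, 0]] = [[109, -55, -72], [51, 47, -8]]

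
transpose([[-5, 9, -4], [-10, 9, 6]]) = [[-5, -10], [9, 9], [-4, 6]]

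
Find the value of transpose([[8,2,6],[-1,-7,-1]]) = [[8, -1], [2, -7], [6, -1]]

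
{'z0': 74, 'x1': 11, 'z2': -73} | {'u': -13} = {'z0': 74, 'x1': 11, 'z2': -73, 'u': -13}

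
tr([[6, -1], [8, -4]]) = diagonal: 6 + (-4)
= 2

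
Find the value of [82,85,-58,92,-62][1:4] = [85, -58, 92]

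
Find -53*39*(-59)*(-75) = -9146475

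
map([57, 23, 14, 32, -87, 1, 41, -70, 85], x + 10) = 57+10=67, 23+10=33, 14+10=24, 32+10=42, -87+10=-77, 1+10=11, 41+10=51, -70+10=-60, 85+10=95
= [67, 33, 24, 42, -77, 11, 51, -60, 95]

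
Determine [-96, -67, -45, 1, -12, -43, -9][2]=-45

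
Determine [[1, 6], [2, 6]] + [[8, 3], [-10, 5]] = [[9, 9], [-8, 11]]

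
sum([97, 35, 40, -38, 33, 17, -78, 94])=97 + 35 + 40 + (-38) + 33 + 17 + (-78) + 94
= 200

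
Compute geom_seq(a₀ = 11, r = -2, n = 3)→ [11, -22, 44]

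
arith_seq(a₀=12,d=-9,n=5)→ a_0 = 12 + 0*-9 = 12
a_1 = 12 + 1*-9 = 3
a_2 = 12 + 2*-9 = -6
...
= [12, 3, -6, -15, -24]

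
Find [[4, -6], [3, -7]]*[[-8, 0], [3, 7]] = [[-50, -42], [-45, -49]]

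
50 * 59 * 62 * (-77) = -14083300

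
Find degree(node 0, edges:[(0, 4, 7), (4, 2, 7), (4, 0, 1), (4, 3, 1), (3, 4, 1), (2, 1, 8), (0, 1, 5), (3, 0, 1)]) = 4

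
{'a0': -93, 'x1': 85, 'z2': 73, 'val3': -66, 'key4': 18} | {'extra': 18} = {'a0': -93, 'x1': 85, 'z2': 73, 'val3': -66, 'key4': 18, 'extra': 18}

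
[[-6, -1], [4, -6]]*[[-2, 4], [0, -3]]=[[12, -21], [-8, 34]]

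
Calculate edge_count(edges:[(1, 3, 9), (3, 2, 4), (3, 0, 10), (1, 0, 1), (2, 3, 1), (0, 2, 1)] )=6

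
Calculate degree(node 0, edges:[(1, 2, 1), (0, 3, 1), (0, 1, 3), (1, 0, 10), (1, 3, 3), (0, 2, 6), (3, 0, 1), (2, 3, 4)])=incident: (0,3), (0,1), (1,0), (0,2), (3,0)
= 5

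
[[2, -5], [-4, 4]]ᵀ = [[2, -4], [-5, 4]]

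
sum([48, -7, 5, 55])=101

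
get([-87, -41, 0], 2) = 0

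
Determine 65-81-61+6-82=-153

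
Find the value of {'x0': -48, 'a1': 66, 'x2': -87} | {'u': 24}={'x0': -48, 'a1': 66, 'x2': -87, 'u': 24}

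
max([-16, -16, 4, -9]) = 4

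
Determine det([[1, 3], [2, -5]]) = -11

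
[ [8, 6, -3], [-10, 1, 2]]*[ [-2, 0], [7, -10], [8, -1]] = [[2, -57], [43, -12]]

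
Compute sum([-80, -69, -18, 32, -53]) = (-80) + (-69) + (-18) + 32 + (-53)
= -188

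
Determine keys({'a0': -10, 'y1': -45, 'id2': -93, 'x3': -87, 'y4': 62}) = ['a0', 'y1', 'id2', 'x3', 'y4']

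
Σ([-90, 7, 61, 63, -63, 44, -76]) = (-90) + 7 + 61 + 63 + (-63) + 44 + (-76)
= -54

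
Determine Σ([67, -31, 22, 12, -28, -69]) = -27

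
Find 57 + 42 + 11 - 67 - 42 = 1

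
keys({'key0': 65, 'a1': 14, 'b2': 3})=['key0', 'a1', 'b2']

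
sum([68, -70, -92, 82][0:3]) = slice → [68, -70, -92]
68 + (-70) + (-92)
= -94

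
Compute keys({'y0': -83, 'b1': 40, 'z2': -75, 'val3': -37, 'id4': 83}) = ['y0', 'b1', 'z2', 'val3', 'id4']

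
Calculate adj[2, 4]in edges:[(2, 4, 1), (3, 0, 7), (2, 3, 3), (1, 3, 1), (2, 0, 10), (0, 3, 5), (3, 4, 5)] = 1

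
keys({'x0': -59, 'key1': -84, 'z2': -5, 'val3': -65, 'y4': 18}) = ['x0', 'key1', 'z2', 'val3', 'y4']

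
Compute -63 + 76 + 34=47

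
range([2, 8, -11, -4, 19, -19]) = 38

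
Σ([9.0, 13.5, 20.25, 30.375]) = 9.0 + 13.5 + 20.25 + 30.375
= 73.125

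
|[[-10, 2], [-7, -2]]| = 34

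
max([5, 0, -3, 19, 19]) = 19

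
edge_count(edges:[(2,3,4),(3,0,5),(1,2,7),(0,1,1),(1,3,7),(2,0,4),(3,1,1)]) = 7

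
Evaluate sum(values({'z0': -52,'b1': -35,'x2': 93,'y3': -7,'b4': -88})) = (-52) + (-35) + 93 + (-7) + (-88)
= -89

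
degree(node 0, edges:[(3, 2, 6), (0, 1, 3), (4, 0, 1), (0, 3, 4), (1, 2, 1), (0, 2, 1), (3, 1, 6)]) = 4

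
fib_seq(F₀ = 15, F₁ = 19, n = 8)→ [15, 19, 34, 53, 87, 140, 227, 367]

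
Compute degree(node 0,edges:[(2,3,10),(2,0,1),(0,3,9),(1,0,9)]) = incident: (2,0), (0,3), (1,0)
= 3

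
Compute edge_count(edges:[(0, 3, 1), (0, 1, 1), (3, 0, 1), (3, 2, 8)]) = 4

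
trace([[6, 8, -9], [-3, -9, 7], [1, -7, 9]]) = diagonal: 6 + (-9) + 9
= 6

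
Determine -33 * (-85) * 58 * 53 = 8622570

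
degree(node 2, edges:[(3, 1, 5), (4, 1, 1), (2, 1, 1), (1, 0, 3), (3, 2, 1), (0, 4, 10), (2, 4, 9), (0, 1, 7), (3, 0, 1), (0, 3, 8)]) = 3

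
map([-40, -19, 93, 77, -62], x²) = (-40)²=1600, (-19)²=361, (93)²=8649, (77)²=5929, (-62)²=3844
= [1600, 361, 8649, 5929, 3844]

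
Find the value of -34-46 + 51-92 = -121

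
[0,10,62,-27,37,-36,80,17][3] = -27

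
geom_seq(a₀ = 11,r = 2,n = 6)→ a_0 = 11*2^0 = 11
a_1 = 11*2^1 = 22
a_2 = 11*2^2 = 44
...
= [11, 22, 44, 88, 176, 352]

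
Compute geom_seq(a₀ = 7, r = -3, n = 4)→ a_0 = 7*(-3)^0 = 7
a_1 = 7*(-3)^1 = -21
a_2 = 7*(-3)^2 = 63
...
= [7, -21, 63, -189]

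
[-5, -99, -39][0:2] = [-5, -99]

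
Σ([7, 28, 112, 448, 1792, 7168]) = 9555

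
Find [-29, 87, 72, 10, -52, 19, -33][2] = 72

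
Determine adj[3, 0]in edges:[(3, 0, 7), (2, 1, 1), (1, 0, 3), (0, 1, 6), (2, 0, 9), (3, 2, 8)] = 7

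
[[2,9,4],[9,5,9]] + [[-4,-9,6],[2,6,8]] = [[-2, 0, 10], [11, 11, 17]]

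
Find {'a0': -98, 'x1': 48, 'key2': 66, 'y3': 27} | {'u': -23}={'a0': -98, 'x1': 48, 'key2': 66, 'y3': 27, 'u': -23}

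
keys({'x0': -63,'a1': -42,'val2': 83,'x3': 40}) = ['x0', 'a1', 'val2', 'x3']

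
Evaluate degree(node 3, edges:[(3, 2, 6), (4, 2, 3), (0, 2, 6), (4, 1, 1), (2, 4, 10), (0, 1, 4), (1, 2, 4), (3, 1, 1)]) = incident: (3,2), (3,1)
= 2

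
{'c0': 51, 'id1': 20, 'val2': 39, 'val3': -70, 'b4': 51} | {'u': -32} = {'c0': 51, 'id1': 20, 'val2': 39, 'val3': -70, 'b4': 51, 'u': -32}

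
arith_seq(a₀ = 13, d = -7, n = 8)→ [13, 6, -1, -8, -15, -22, -29, -36]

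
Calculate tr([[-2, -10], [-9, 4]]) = diagonal: (-2) + 4
= 2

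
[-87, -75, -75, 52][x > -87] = keep x where x > -87: -87✗, -75✓, -75✓, 52✓
= [-75, -75, 52]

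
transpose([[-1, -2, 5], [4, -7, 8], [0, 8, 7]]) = [[-1, 4, 0], [-2, -7, 8], [5, 8, 7]]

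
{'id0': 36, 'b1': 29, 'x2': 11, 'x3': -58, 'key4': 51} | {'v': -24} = {'id0': 36, 'b1': 29, 'x2': 11, 'x3': -58, 'key4': 51, 'v': -24}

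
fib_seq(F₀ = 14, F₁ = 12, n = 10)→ F_2 = F_1 + F_0 = 26
F_3 = F_2 + F_1 = 38
F_4 = F_3 + F_2 = 64
...
= [14, 12, 26, 38, 64, 102, 166, 268, 434, 702]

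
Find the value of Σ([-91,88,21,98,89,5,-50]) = 160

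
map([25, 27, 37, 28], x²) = (25)²=625, (27)²=729, (37)²=1369, (28)²=784
= [625, 729, 1369, 784]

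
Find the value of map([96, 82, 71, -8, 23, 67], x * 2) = [192, 164, 142, -16, 46, 134]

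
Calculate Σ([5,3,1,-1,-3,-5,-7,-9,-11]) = 5 + 3 + 1 + (-1) + (-3) + (-5) + (-7) + (-9) + (-11)
= -27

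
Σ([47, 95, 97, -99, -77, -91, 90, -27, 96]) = 131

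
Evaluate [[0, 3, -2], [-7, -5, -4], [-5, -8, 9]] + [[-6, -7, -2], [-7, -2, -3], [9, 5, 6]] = [[-6, -4, -4], [-14, -7, -7], [4, -3, 15]]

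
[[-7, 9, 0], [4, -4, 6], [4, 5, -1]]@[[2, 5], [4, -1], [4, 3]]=C[0][0] = (-7)*(2) + (9)*(4) + (0)*(4) = 22
C[0][1] = (-7)*(5) + (9)*(-1) + (0)*(3) = -44
C[1][0] = (4)*(2) + (-4)*(4) + (6)*(4) = 16
C[1][1] = (4)*(5) + (-4)*(-1) + (6)*(3) = 42
C[2][0] = (4)*(2) + (5)*(4) + (-1)*(4) = 24
C[2][1] = (4)*(5) + (5)*(-1) + (-1)*(3) = 12
= [[22, -44], [16, 42], [24, 12]]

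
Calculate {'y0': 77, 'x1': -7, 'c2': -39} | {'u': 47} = {'y0': 77, 'x1': -7, 'c2': -39, 'u': 47}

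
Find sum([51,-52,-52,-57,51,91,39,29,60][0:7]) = slice → [51, -52, -52, -57, 51, 91, 39]
51 + (-52) + (-52) + (-57) + 51 + 91 + 39
= 71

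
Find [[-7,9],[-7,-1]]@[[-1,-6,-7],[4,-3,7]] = [[43, 15, 112], [3, 45, 42]]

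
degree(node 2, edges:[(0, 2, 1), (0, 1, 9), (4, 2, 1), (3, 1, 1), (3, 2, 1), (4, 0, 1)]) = incident: (0,2), (4,2), (3,2)
= 3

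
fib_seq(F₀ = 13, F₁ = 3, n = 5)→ F_2 = F_1 + F_0 = 16
F_3 = F_2 + F_1 = 19
F_4 = F_3 + F_2 = 35
= [13, 3, 16, 19, 35]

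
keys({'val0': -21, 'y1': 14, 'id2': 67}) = ['val0', 'y1', 'id2']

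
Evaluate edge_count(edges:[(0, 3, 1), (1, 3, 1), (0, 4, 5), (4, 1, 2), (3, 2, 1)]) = 5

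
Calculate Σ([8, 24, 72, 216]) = 320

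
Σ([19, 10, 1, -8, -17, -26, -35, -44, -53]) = 19 + 10 + 1 + (-8) + (-17) + (-26) + (-35) + (-44) + (-53)
= -153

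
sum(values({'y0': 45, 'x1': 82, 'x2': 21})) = 45 + 82 + 21
= 148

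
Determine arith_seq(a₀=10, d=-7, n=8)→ [10, 3, -4, -11, -18, -25, -32, -39]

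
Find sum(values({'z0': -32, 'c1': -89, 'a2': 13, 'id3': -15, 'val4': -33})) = (-32) + (-89) + 13 + (-15) + (-33)
= -156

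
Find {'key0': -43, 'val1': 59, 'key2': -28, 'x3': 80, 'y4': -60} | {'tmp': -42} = {'key0': -43, 'val1': 59, 'key2': -28, 'x3': 80, 'y4': -60, 'tmp': -42}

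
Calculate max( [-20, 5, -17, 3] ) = 5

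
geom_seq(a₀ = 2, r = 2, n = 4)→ a_0 = 2*2^0 = 2
a_1 = 2*2^1 = 4
a_2 = 2*2^2 = 8
...
= [2, 4, 8, 16]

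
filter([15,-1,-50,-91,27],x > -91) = keep x where x > -91: 15✓, -1✓, -50✓, -91✗, 27✓
= [15, -1, -50, 27]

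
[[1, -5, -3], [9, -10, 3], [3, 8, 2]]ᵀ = [[1, 9, 3], [-5, -10, 8], [-3, 3, 2]]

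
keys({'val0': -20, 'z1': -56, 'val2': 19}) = ['val0', 'z1', 'val2']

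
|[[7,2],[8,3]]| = 5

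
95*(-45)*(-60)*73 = 18724500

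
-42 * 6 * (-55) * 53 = 734580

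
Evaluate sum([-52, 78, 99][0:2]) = 26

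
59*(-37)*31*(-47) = 3180631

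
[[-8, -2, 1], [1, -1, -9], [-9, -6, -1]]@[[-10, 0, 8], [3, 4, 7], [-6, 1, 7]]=[[68, -7, -71], [41, -13, -62], [78, -25, -121]]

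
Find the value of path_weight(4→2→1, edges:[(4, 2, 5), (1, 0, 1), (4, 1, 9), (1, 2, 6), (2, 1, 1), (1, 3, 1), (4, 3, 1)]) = 6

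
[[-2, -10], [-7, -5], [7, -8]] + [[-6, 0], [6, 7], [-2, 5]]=[[-8, -10], [-1, 2], [5, -3]]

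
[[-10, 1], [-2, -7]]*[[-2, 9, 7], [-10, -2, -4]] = C[0][0] = (-10)*(-2) + (1)*(-10) = 10
C[0][1] = (-10)*(9) + (1)*(-2) = -92
C[0][2] = (-10)*(7) + (1)*(-4) = -74
C[1][0] = (-2)*(-2) + (-7)*(-10) = 74
C[1][1] = (-2)*(9) + (-7)*(-2) = -4
C[1][2] = (-2)*(7) + (-7)*(-4) = 14
= [[10, -92, -74], [74, -4, 14]]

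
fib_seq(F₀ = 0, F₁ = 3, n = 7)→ [0, 3, 3, 6, 9, 15, 24]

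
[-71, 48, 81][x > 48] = keep x where x > 48: -71✗, 48✗, 81✓
= [81]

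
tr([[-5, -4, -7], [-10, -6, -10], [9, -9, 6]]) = -5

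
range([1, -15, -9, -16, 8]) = 24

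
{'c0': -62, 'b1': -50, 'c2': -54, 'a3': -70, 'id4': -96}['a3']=-70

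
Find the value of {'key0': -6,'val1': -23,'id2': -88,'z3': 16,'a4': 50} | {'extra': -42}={'key0': -6, 'val1': -23, 'id2': -88, 'z3': 16, 'a4': 50, 'extra': -42}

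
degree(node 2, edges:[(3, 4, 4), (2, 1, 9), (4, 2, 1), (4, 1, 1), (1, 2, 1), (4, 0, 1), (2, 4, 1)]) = incident: (2,1), (4,2), (1,2), (2,4)
= 4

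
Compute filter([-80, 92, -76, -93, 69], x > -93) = keep x where x > -93: -80✓, 92✓, -76✓, -93✗, 69✓
= [-80, 92, -76, 69]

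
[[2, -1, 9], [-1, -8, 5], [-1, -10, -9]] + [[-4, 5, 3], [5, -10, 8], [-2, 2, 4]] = [[-2, 4, 12], [4, -18, 13], [-3, -8, -5]]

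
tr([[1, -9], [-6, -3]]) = diagonal: 1 + (-3)
= -2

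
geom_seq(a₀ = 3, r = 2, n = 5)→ [3, 6, 12, 24, 48]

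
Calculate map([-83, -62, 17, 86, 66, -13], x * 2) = [-166, -124, 34, 172, 132, -26]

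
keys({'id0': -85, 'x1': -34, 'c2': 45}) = ['id0', 'x1', 'c2']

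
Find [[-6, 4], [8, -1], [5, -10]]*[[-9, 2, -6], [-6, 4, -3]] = [[30, 4, 24], [-66, 12, -45], [15, -30, 0]]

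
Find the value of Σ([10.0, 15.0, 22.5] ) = 47.5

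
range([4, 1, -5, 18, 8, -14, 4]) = 32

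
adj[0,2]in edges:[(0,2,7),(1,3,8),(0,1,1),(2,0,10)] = 7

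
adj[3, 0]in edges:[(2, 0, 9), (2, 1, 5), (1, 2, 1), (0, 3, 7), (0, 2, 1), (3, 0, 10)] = 10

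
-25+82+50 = 107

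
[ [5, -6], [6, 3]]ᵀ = [[5, 6], [-6, 3]]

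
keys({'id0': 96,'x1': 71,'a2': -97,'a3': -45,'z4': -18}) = ['id0', 'x1', 'a2', 'a3', 'z4']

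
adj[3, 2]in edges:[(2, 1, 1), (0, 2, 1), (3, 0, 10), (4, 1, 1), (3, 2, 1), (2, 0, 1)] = 1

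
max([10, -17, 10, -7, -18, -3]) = 10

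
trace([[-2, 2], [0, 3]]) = diagonal: (-2) + 3
= 1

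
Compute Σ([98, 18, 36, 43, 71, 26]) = 98 + 18 + 36 + 43 + 71 + 26
= 292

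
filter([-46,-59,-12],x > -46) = keep x where x > -46: -46✗, -59✗, -12✓
= [-12]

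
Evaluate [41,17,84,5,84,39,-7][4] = 84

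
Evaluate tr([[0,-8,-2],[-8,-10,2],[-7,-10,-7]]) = diagonal: 0 + (-10) + (-7)
= -17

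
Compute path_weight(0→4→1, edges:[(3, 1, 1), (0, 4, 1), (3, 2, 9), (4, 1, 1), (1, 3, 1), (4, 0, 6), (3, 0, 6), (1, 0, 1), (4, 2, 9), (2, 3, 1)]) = w(0→4)=1 + w(4→1)=1
= 2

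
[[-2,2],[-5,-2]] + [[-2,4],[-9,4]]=[[-4, 6], [-14, 2]]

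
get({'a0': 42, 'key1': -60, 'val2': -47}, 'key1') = -60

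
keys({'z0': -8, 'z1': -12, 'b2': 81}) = ['z0', 'z1', 'b2']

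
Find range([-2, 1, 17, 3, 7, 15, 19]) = 21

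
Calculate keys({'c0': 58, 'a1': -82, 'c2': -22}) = ['c0', 'a1', 'c2']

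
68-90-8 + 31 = 1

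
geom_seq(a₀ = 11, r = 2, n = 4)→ a_0 = 11*2^0 = 11
a_1 = 11*2^1 = 22
a_2 = 11*2^2 = 44
...
= [11, 22, 44, 88]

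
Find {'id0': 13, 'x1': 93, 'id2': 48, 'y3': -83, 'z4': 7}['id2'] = 48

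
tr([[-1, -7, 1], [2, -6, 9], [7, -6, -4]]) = -11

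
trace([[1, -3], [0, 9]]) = 10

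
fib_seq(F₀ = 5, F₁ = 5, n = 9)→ [5, 5, 10, 15, 25, 40, 65, 105, 170]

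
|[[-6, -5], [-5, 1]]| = (-6)*(1) - (-5)*(-5)
= -31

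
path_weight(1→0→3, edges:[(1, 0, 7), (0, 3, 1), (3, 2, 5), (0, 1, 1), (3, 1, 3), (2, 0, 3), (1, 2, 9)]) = 8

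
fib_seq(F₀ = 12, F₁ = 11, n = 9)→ F_2 = F_1 + F_0 = 23
F_3 = F_2 + F_1 = 34
F_4 = F_3 + F_2 = 57
...
= [12, 11, 23, 34, 57, 91, 148, 239, 387]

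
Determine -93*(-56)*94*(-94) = -46017888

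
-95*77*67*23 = -11272415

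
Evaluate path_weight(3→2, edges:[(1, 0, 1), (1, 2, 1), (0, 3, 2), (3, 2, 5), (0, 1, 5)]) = 5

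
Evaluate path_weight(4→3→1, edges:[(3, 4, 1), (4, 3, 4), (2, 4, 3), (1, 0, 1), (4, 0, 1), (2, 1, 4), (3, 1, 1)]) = w(4→3)=4 + w(3→1)=1
= 5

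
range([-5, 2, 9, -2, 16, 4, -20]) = 36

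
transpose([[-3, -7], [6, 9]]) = [[-3, 6], [-7, 9]]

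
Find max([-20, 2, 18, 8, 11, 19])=19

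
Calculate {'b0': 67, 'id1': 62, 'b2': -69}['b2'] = -69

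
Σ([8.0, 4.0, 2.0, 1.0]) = 8.0 + 4.0 + 2.0 + 1.0
= 15.0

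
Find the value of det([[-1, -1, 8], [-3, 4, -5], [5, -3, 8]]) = -104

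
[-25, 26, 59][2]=59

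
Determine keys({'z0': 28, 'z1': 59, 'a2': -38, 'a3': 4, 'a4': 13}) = ['z0', 'z1', 'a2', 'a3', 'a4']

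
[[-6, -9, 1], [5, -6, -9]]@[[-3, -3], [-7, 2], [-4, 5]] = C[0][0] = (-6)*(-3) + (-9)*(-7) + (1)*(-4) = 77
C[0][1] = (-6)*(-3) + (-9)*(2) + (1)*(5) = 5
C[1][0] = (5)*(-3) + (-6)*(-7) + (-9)*(-4) = 63
C[1][1] = (5)*(-3) + (-6)*(2) + (-9)*(5) = -72
= [[77, 5], [63, -72]]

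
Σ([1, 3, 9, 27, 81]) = 1 + 3 + 9 + 27 + 81
= 121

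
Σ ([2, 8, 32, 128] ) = 2 + 8 + 32 + 128
= 170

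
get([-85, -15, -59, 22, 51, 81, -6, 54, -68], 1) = -15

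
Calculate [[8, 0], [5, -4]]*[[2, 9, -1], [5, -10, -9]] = [[16, 72, -8], [-10, 85, 31]]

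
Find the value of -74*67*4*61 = -1209752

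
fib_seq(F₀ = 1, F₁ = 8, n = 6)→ [1, 8, 9, 17, 26, 43]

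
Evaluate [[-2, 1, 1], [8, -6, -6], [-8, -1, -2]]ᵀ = [[-2, 8, -8], [1, -6, -1], [1, -6, -2]]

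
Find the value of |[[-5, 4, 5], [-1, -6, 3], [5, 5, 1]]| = 294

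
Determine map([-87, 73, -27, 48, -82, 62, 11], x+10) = -87+10=-77, 73+10=83, -27+10=-17, 48+10=58, -82+10=-72, 62+10=72, 11+10=21
= [-77, 83, -17, 58, -72, 72, 21]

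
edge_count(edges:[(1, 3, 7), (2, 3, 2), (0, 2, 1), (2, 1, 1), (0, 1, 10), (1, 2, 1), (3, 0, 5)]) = 7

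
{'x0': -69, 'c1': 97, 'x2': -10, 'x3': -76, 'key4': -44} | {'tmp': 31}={'x0': -69, 'c1': 97, 'x2': -10, 'x3': -76, 'key4': -44, 'tmp': 31}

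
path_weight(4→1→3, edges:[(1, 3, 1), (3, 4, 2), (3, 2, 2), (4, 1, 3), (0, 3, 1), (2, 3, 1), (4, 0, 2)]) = w(4→1)=3 + w(1→3)=1
= 4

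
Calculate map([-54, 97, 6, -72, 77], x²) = (-54)²=2916, (97)²=9409, (6)²=36, (-72)²=5184, (77)²=5929
= [2916, 9409, 36, 5184, 5929]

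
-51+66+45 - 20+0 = 40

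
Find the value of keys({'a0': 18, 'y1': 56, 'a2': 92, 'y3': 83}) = ['a0', 'y1', 'a2', 'y3']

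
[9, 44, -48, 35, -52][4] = -52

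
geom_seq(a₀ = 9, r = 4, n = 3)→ a_0 = 9*4^0 = 9
a_1 = 9*4^1 = 36
a_2 = 9*4^2 = 144
= [9, 36, 144]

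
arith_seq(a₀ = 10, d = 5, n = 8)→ [10, 15, 20, 25, 30, 35, 40, 45]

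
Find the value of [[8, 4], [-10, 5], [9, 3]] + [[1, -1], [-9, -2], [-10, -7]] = [[9, 3], [-19, 3], [-1, -4]]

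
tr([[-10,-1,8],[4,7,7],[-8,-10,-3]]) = diagonal: (-10) + 7 + (-3)
= -6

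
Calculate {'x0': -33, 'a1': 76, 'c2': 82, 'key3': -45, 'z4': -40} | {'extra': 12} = {'x0': -33, 'a1': 76, 'c2': 82, 'key3': -45, 'z4': -40, 'extra': 12}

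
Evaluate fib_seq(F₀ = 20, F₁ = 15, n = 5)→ [20, 15, 35, 50, 85]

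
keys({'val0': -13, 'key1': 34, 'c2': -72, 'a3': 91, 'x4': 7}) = ['val0', 'key1', 'c2', 'a3', 'x4']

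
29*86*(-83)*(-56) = 11592112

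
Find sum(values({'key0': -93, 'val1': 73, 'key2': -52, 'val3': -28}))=-100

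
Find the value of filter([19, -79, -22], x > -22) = [19]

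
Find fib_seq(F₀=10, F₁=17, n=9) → F_2 = F_1 + F_0 = 27
F_3 = F_2 + F_1 = 44
F_4 = F_3 + F_2 = 71
...
= [10, 17, 27, 44, 71, 115, 186, 301, 487]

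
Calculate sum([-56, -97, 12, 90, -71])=-122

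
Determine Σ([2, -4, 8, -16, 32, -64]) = -42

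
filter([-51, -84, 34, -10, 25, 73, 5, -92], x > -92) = keep x where x > -92: -51✓, -84✓, 34✓, -10✓, 25✓, 73✓, 5✓, -92✗
= [-51, -84, 34, -10, 25, 73, 5]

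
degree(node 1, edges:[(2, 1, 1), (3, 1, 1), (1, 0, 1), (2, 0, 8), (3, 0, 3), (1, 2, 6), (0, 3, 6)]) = incident: (2,1), (3,1), (1,0), (1,2)
= 4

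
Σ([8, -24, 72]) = 8 + -24 + 72
= 56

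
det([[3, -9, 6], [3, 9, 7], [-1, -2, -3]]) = -39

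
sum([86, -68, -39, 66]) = 45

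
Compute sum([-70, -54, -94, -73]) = -291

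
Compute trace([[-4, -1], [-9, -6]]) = -10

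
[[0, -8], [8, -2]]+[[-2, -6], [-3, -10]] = [[-2, -14], [5, -12]]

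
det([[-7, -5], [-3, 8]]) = (-7)*(8) - (-5)*(-3)
= -71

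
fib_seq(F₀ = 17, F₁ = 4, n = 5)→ F_2 = F_1 + F_0 = 21
F_3 = F_2 + F_1 = 25
F_4 = F_3 + F_2 = 46
= [17, 4, 21, 25, 46]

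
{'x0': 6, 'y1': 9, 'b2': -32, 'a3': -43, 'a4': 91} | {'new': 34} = {'x0': 6, 'y1': 9, 'b2': -32, 'a3': -43, 'a4': 91, 'new': 34}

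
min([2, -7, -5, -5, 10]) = -7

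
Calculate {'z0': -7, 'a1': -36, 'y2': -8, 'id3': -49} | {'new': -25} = {'z0': -7, 'a1': -36, 'y2': -8, 'id3': -49, 'new': -25}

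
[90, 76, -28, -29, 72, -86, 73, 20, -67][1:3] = [76, -28]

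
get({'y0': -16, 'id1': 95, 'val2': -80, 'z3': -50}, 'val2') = -80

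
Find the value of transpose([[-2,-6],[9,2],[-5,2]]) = [[-2, 9, -5], [-6, 2, 2]]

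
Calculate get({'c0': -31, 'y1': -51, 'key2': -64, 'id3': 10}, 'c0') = -31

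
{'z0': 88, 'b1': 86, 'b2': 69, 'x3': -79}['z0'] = 88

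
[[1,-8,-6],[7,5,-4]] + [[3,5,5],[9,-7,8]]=[[4, -3, -1], [16, -2, 4]]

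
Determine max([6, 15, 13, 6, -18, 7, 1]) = 15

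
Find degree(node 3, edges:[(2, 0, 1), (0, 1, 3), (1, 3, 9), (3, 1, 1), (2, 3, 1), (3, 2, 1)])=4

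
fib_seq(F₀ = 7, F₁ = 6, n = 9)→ F_2 = F_1 + F_0 = 13
F_3 = F_2 + F_1 = 19
F_4 = F_3 + F_2 = 32
...
= [7, 6, 13, 19, 32, 51, 83, 134, 217]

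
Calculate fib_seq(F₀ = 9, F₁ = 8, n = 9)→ [9, 8, 17, 25, 42, 67, 109, 176, 285]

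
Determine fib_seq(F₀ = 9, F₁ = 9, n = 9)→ [9, 9, 18, 27, 45, 72, 117, 189, 306]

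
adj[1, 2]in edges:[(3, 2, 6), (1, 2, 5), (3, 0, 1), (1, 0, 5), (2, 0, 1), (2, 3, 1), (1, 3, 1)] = 5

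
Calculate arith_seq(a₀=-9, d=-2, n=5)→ [-9, -11, -13, -15, -17]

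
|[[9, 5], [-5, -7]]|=(9)*(-7) - (5)*(-5)
= -38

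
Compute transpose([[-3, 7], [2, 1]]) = [[-3, 2], [7, 1]]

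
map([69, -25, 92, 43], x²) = (69)²=4761, (-25)²=625, (92)²=8464, (43)²=1849
= [4761, 625, 8464, 1849]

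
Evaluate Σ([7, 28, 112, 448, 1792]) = 2387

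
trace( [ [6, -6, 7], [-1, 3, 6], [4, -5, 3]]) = diagonal: 6 + 3 + 3
= 12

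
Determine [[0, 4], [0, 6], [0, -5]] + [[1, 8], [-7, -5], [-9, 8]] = [[1, 12], [-7, 1], [-9, 3]]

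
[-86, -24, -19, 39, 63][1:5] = [-24, -19, 39, 63]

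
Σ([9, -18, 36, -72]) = 9 + -18 + 36 + -72
= -45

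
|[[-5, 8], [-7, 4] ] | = 36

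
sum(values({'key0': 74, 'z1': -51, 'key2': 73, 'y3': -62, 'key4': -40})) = 74 + (-51) + 73 + (-62) + (-40)
= -6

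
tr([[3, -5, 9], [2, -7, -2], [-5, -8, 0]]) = diagonal: 3 + (-7) + 0
= -4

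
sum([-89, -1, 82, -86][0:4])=slice → [-89, -1, 82, -86]
(-89) + (-1) + 82 + (-86)
= -94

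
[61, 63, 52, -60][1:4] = [63, 52, -60]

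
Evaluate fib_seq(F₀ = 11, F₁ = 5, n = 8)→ F_2 = F_1 + F_0 = 16
F_3 = F_2 + F_1 = 21
F_4 = F_3 + F_2 = 37
...
= [11, 5, 16, 21, 37, 58, 95, 153]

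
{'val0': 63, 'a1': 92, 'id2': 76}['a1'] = 92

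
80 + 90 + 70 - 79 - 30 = 131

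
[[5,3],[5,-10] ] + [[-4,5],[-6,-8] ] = [[1, 8], [-1, -18]]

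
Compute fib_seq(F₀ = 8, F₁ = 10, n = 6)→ [8, 10, 18, 28, 46, 74]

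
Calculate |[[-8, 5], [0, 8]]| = (-8)*(8) - (5)*(0)
= -64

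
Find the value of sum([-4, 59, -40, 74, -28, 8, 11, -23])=57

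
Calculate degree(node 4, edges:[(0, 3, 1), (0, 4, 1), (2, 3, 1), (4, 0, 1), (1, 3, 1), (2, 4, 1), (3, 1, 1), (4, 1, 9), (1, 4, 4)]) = incident: (0,4), (4,0), (2,4), (4,1), (1,4)
= 5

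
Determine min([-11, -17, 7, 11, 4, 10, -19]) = -19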